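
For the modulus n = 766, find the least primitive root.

φ(766) = φ(2)·φ(383) = 1·382 = 382 = 2 · 191.
Test candidates g = 2, 3, … against the prime factors q ∈ {2, 191} of φ(766): g is a generator iff g^(382/q) ≢ 1 for every such q.
g = 2: gcd(2, 766) = 2 > 1, not a unit — skip.
g = 3: 3^191 ≡ 1 — hits 1, so not a primitive root.
g = 4: gcd(4, 766) = 2 > 1, not a unit — skip.
g = 5: 5^191 ≡ 765; 5^2 ≡ 25 — none is 1, so 5 is a primitive root.
The smallest primitive root modulo 766 is 5.

5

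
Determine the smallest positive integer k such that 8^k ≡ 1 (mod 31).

5

Since 8 ∈ (Z/31Z)^×, its order divides φ(31) = 31 − 1 = 30 = 2 · 3 · 5.
Divisors of 30: 1, 2, 3, 5, 6, 10, 15, 30.
Evaluate successive powers at the divisors of 30:
8^1 ≡ 8 (mod 31)
8^2 ≡ 2 (mod 31)
8^3 ≡ 16 (mod 31)
8^5 ≡ 1 (mod 31) ✓
Therefore the multiplicative order of 8 modulo 31 is 5.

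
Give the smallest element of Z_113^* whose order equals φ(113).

φ(113) = 113 − 1 = 112 = 2^4 · 7.
g is a primitive root iff g^(112/q) ≢ 1 (mod 113) for each prime q ∈ {2, 7}.
g = 2: 2^56 ≡ 1 — hits 1, so not a primitive root.
g = 3: 3^56 ≡ 112; 3^16 ≡ 49 — none is 1, so 3 is a primitive root.
The smallest primitive root modulo 113 is 3.

3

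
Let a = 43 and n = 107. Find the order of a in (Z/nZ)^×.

By Lagrange's theorem, ord_107(43) divides φ(107) = 107 − 1 = 106 = 2 · 53.
Divisors of 106: 1, 2, 53, 106.
Check 43^d mod 107 for each divisor in increasing order:
43^1 ≡ 43
43^2 ≡ 30
43^53 ≡ 106
43^106 ≡ 1
The smallest such exponent is 106, so the order of 43 is 106.

106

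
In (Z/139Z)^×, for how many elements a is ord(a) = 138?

44

φ(139) = 139 − 1 = 138 = 2 · 3 · 23.
Since (Z/139Z)^× is cyclic of order 138, the number of elements of order d is φ(d) when d | 138 and 0 otherwise.
138 = 2 · 3 · 23 divides 138, and φ(138) = 44.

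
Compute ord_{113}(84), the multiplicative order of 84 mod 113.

112

By Lagrange's theorem, ord_113(84) divides φ(113) = 113 − 1 = 112 = 2^4 · 7.
Divisors of 112: 1, 2, 4, 7, 8, 14, 16, 28, 56, 112.
Check 84^d mod 113 for each divisor in increasing order:
84^1 ≡ 84 (mod 113)
84^2 ≡ 50 (mod 113)
84^4 ≡ 14 (mod 113)
84^7 ≡ 40 (mod 113)
84^8 ≡ 83 (mod 113)
84^14 ≡ 18 (mod 113)
84^16 ≡ 109 (mod 113)
84^28 ≡ 98 (mod 113)
84^56 ≡ 112 (mod 113)
84^112 ≡ 1 (mod 113) ✓
So ord_113(84) = 112.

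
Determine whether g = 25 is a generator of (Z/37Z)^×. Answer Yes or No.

φ(37) = 37 − 1 = 36 = 2^2 · 3^2.
It suffices to check that the order of 25 is not a proper divisor of 36: compute 25^(36/q) for q ∈ {2, 3}.
25^18 ≡ 1 (mod 37)  [q = 2: ≡ 1 ✗]
25^12 ≡ 26 (mod 37)  [q = 3: ≢ 1 ✓]
Since 25^18 ≡ 1, the order of 25 divides 18 < 36, so 25 is not a primitive root.

No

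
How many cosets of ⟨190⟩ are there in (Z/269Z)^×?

4

ord(190) | φ(269) = 269 − 1 = 268 = 2^2 · 67.
Divisors of 268: 1, 2, 4, 67, 134, 268.
Check 190^d mod 269 for each divisor in increasing order:
190^1 ≡ 190 (mod 269)
190^2 ≡ 54 (mod 269)
190^4 ≡ 226 (mod 269)
190^67 ≡ 1 (mod 269) ✓
So ord_269(190) = 67, hence |⟨190⟩| = 67.
The index is φ(269) / ord(190) = 268 / 67 = 4.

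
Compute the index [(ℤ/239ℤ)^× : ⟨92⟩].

1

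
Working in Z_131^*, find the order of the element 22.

130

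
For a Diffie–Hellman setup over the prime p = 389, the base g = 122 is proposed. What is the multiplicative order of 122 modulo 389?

97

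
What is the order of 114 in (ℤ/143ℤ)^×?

30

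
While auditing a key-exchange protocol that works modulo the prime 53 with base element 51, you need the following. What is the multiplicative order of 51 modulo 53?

52

The order of 51 must divide φ(53) = 53 − 1 = 52 = 2^2 · 13.
Divisors of 52: 1, 2, 4, 13, 26, 52.
Compute 51^d (mod 53) for the divisors d until we hit 1:
51^1 ≡ 51
51^2 ≡ 4
51^4 ≡ 16
51^13 ≡ 23
51^26 ≡ 52
51^52 ≡ 1
The smallest such exponent is 52, so the order of 51 is 52.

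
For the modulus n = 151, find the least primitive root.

6

φ(151) = 151 − 1 = 150 = 2 · 3 · 5^2.
g is a primitive root iff g^(150/q) ≢ 1 (mod 151) for each prime q ∈ {2, 3, 5}.
g = 2: 2^75 ≡ 1 — hits 1, so not a primitive root.
g = 3: 3^75 ≡ 150; 3^50 ≡ 1 — hits 1, so not a primitive root.
g = 4: 4^75 ≡ 1 — hits 1, so not a primitive root.
g = 5: 5^75 ≡ 1 — hits 1, so not a primitive root.
g = 6: 6^75 ≡ 150; 6^50 ≡ 32; 6^30 ≡ 59 — none is 1, so 6 is a primitive root.
So 6 is the smallest generator of (Z/151Z)^×.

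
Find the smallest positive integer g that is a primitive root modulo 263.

φ(263) = 263 − 1 = 262 = 2 · 131.
g is a primitive root iff g^(262/q) ≢ 1 (mod 263) for each prime q ∈ {2, 131}.
g = 2: 2^131 ≡ 1 — hits 1, so not a primitive root.
g = 3: 3^131 ≡ 1 — hits 1, so not a primitive root.
g = 4: 4^131 ≡ 1 — hits 1, so not a primitive root.
g = 5: 5^131 ≡ 262; 5^2 ≡ 25 — none is 1, so 5 is a primitive root.
The smallest primitive root modulo 263 is 5.

5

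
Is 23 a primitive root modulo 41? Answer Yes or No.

φ(41) = 41 − 1 = 40 = 2^3 · 5.
23 is a primitive root mod 41 iff 23^(φ(41)/q) ≢ 1 for every prime q | φ(41), i.e. q ∈ {2, 5}.
23^20 ≡ 1 (mod 41)  [q = 2: ≡ 1 ✗]
23^8 ≡ 10 (mod 41)  [q = 5: ≢ 1 ✓]
23^20 ≡ 1 shows ord(23) | 20, strictly less than φ(41); not a primitive root.

No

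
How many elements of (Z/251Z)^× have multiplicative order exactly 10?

4

φ(251) = 251 − 1 = 250 = 2 · 5^3.
In a cyclic group of order 250, there are φ(d) elements of order d for each divisor d of 250, and zero for non-divisors.
10 = 2 · 5 divides 250, and φ(10) = 4.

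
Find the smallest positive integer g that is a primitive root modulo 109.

φ(109) = 109 − 1 = 108 = 2^2 · 3^3.
g is a primitive root iff g^(108/q) ≢ 1 (mod 109) for each prime q ∈ {2, 3}.
g = 2: 2^54 ≡ 108; 2^36 ≡ 1 — hits 1, so not a primitive root.
g = 3: 3^54 ≡ 1 — hits 1, so not a primitive root.
g = 4: 4^54 ≡ 1 — hits 1, so not a primitive root.
g = 5: 5^54 ≡ 1 — hits 1, so not a primitive root.
g = 6: 6^54 ≡ 108; 6^36 ≡ 63 — none is 1, so 6 is a primitive root.
The smallest primitive root modulo 109 is 6.

6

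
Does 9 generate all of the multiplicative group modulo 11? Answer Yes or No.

No

φ(11) = 11 − 1 = 10 = 2 · 5.
It suffices to check that the order of 9 is not a proper divisor of 10: compute 9^(10/q) for q ∈ {2, 5}.
9^5 ≡ 1 (mod 11)  [q = 2: ≡ 1 ✗]
9^2 ≡ 4 (mod 11)  [q = 5: ≢ 1 ✓]
The check at q = 2 fails, so 9 generates a proper subgroup.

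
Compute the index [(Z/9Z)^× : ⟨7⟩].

2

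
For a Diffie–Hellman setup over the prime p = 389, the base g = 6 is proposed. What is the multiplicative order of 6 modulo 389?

97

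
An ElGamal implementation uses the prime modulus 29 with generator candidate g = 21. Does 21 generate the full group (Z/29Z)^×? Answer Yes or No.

φ(29) = 29 − 1 = 28 = 2^2 · 7.
Test 21^(28/q) mod 29 for each prime factor q of 28:
21^14 ≡ 28 (mod 29)  [q = 2: ≢ 1 ✓]
21^4 ≡ 7 (mod 29)  [q = 7: ≢ 1 ✓]
None equal 1, so ord_29(21) = 28: 21 is a primitive root.

Yes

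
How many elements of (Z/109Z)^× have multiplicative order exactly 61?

φ(109) = 109 − 1 = 108 = 2^2 · 3^3.
(Z/109Z)^× is cyclic (|G| = 108); a cyclic group of order m has exactly φ(d) elements of each order d | m, and none otherwise.
61 does not divide 108, so no element of (Z/109Z)^× has order 61.

0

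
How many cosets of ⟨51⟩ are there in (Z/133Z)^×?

6

By Lagrange's theorem, ord_133(51) divides φ(133) = φ(7·19) = (7−1)·(19−1) = 6·18 = 108 = 2^2 · 3^3.
Divisors of 108: 1, 2, 3, 4, 6, 9, 12, 18, 27, 36, 54, 108.
Evaluate successive powers at the divisors of 108:
51^1 ≡ 51 (mod 133)
51^2 ≡ 74 (mod 133)
51^3 ≡ 50 (mod 133)
51^4 ≡ 23 (mod 133)
51^6 ≡ 106 (mod 133)
51^9 ≡ 113 (mod 133)
51^12 ≡ 64 (mod 133)
51^18 ≡ 1 (mod 133) ✓
So ord_133(51) = 18, hence |⟨51⟩| = 18.
The index is φ(133) / ord(51) = 108 / 18 = 6.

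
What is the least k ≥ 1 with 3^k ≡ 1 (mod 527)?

240

Since 3 ∈ (Z/527Z)^×, its order divides φ(527) = φ(17·31) = (17−1)·(31−1) = 16·30 = 480 = 2^5 · 3 · 5.
Divisors of 480: 1, 2, 3, 4, 5, 6, 8, 10, 12, 15, 16, 20, 24, 30, 32, 40, 48, 60, 80, 96, 120, 160, 240, 480.
Test each divisor d:
3^1 ≡ 3 (mod 527)
3^2 ≡ 9 (mod 527)
3^3 ≡ 27 (mod 527)
3^4 ≡ 81 (mod 527)
3^5 ≡ 243 (mod 527)
3^6 ≡ 202 (mod 527)
3^8 ≡ 237 (mod 527)
3^10 ≡ 25 (mod 527)
3^12 ≡ 225 (mod 527)
3^15 ≡ 278 (mod 527)
3^16 ≡ 307 (mod 527)
3^20 ≡ 98 (mod 527)
3^24 ≡ 33 (mod 527)
3^30 ≡ 342 (mod 527)
3^32 ≡ 443 (mod 527)
3^40 ≡ 118 (mod 527)
3^48 ≡ 35 (mod 527)
3^60 ≡ 497 (mod 527)
3^80 ≡ 222 (mod 527)
3^96 ≡ 171 (mod 527)
3^120 ≡ 373 (mod 527)
3^160 ≡ 273 (mod 527)
3^240 ≡ 1 (mod 527) ✓
So ord_527(3) = 240.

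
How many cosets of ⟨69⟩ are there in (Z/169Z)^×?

2

The order of 69 must divide φ(169) = φ(13^2) = 13·(13−1) = 156 = 2^2 · 3 · 13.
Divisors of 156: 1, 2, 3, 4, 6, 12, 13, 26, 39, 52, 78, 156.
Test each divisor d:
69^1 ≡ 69 (mod 169)
69^2 ≡ 29 (mod 169)
69^3 ≡ 142 (mod 169)
69^4 ≡ 165 (mod 169)
69^6 ≡ 53 (mod 169)
69^12 ≡ 105 (mod 169)
69^13 ≡ 147 (mod 169)
69^26 ≡ 146 (mod 169)
69^39 ≡ 168 (mod 169)
69^52 ≡ 22 (mod 169)
69^78 ≡ 1 (mod 169) ✓
The order of 69 is 78, so the subgroup it generates has 78 elements.
[(Z/169Z)^× : ⟨69⟩] = 156/78 = 2.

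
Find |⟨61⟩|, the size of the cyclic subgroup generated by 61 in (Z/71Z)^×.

70

ord(61) | φ(71) = 71 − 1 = 70 = 2 · 5 · 7.
Divisors of 70: 1, 2, 5, 7, 10, 14, 35, 70.
Evaluate successive powers at the divisors of 70:
61^1 ≡ 61
61^2 ≡ 29
61^5 ≡ 39
61^7 ≡ 66
61^10 ≡ 30
61^14 ≡ 25
61^35 ≡ 70
61^70 ≡ 1
Hence ord(61) = 70.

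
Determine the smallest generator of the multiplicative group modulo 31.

φ(31) = 31 − 1 = 30 = 2 · 3 · 5.
Test candidates g = 2, 3, … against the prime factors q ∈ {2, 3, 5} of φ(31): g is a generator iff g^(30/q) ≢ 1 for every such q.
g = 2: 2^15 ≡ 1 — hits 1, so not a primitive root.
g = 3: 3^15 ≡ 30; 3^10 ≡ 25; 3^6 ≡ 16 — none is 1, so 3 is a primitive root.
So 3 is the smallest generator of (Z/31Z)^×.

3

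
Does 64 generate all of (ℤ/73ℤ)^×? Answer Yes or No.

No

φ(73) = 73 − 1 = 72 = 2^3 · 3^2.
An element g generates (Z/73Z)^× iff g^(72/q) ≢ 1 (mod 73) for each prime q ∈ {2, 3}.
64^36 ≡ 1 (mod 73)  [q = 2: ≡ 1 ✗]
64^24 ≡ 1 (mod 73)  [q = 3: ≡ 1 ✗]
64^36 ≡ 1 shows ord(64) | 36, strictly less than φ(73); not a primitive root.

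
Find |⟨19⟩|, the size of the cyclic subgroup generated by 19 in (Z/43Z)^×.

ord(19) | φ(43) = 43 − 1 = 42 = 2 · 3 · 7.
Divisors of 42: 1, 2, 3, 6, 7, 14, 21, 42.
Test each divisor d:
19^1 ≡ 19
19^2 ≡ 17
19^3 ≡ 22
19^6 ≡ 11
19^7 ≡ 37
19^14 ≡ 36
19^21 ≡ 42
19^42 ≡ 1
Hence ord(19) = 42.

42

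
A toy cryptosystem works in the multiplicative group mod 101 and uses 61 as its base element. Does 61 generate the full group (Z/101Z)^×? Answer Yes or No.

Yes

φ(101) = 101 − 1 = 100 = 2^2 · 5^2.
An element g generates (Z/101Z)^× iff g^(100/q) ≢ 1 (mod 101) for each prime q ∈ {2, 5}.
61^50 ≡ 100 (mod 101)  [q = 2: ≢ 1 ✓]
61^20 ≡ 36 (mod 101)  [q = 5: ≢ 1 ✓]
Every test exponent gives a nontrivial residue, hence 61 generates the full group.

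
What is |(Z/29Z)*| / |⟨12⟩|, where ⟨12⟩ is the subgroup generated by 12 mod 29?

By Lagrange's theorem, ord_29(12) divides φ(29) = 29 − 1 = 28 = 2^2 · 7.
Divisors of 28: 1, 2, 4, 7, 14, 28.
Compute 12^d (mod 29) for the divisors d until we hit 1:
12^1 ≡ 12
12^2 ≡ 28
12^4 ≡ 1
The order of 12 is 4, so the subgroup it generates has 4 elements.
Index = |(Z/29Z)^×| / |⟨12⟩| = 28 / 4 = 7.

7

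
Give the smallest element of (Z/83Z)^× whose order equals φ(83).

2

φ(83) = 83 − 1 = 82 = 2 · 41.
Test candidates g = 2, 3, … against the prime factors q ∈ {2, 41} of φ(83): g is a generator iff g^(82/q) ≢ 1 for every such q.
g = 2: 2^41 ≡ 82; 2^2 ≡ 4 — none is 1, so 2 is a primitive root.
So 2 is the smallest generator of (Z/83Z)^×.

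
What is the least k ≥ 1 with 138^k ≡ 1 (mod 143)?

20

The order of 138 must divide φ(143) = φ(11·13) = (11−1)·(13−1) = 10·12 = 120 = 2^3 · 3 · 5.
Divisors of 120: 1, 2, 3, 4, 5, 6, 8, 10, 12, 15, 20, 24, 30, 40, 60, 120.
Check 138^d mod 143 for each divisor in increasing order:
138^1 ≡ 138
138^2 ≡ 25
138^3 ≡ 18
138^4 ≡ 53
138^5 ≡ 21
138^6 ≡ 38
138^8 ≡ 92
138^10 ≡ 12
138^12 ≡ 14
138^15 ≡ 109
138^20 ≡ 1
Hence ord(138) = 20.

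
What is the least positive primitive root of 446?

φ(446) = φ(2)·φ(223) = 1·222 = 222 = 2 · 3 · 37.
Test candidates g = 2, 3, … against the prime factors q ∈ {2, 3, 37} of φ(446): g is a generator iff g^(222/q) ≢ 1 for every such q.
g = 2: gcd(2, 446) = 2 > 1, not a unit — skip.
g = 3: 3^111 ≡ 445; 3^74 ≡ 183; 3^6 ≡ 283 — none is 1, so 3 is a primitive root.
The smallest primitive root modulo 446 is 3.

3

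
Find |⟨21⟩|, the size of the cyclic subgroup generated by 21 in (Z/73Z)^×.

24

The order of 21 must divide φ(73) = 73 − 1 = 72 = 2^3 · 3^2.
Divisors of 72: 1, 2, 3, 4, 6, 8, 9, 12, 18, 24, 36, 72.
Evaluate successive powers at the divisors of 72:
21^1 ≡ 21 (mod 73)
21^2 ≡ 3 (mod 73)
21^3 ≡ 63 (mod 73)
21^4 ≡ 9 (mod 73)
21^6 ≡ 27 (mod 73)
21^8 ≡ 8 (mod 73)
21^9 ≡ 22 (mod 73)
21^12 ≡ 72 (mod 73)
21^18 ≡ 46 (mod 73)
21^24 ≡ 1 (mod 73) ✓
Hence ord(21) = 24.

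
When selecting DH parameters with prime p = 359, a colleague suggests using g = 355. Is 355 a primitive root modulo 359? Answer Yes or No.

Yes

φ(359) = 359 − 1 = 358 = 2 · 179.
An element g generates (Z/359Z)^× iff g^(358/q) ≢ 1 (mod 359) for each prime q ∈ {2, 179}.
355^179 ≡ 358 (mod 359)  [q = 2: ≢ 1 ✓]
355^2 ≡ 16 (mod 359)  [q = 179: ≢ 1 ✓]
Every test exponent gives a nontrivial residue, hence 355 generates the full group.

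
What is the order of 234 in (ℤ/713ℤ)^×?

The order of 234 must divide φ(713) = φ(23·31) = (23−1)·(31−1) = 22·30 = 660 = 2^2 · 3 · 5 · 11.
Divisors of 660: 1, 2, 3, 4, 5, 6, 10, 11, 12, 15, 20, 22, 30, 33, 44, 55, 60, 66, 110, 132, 165, 220, 330, 660.
Check 234^d mod 713 for each divisor in increasing order:
234^1 ≡ 234 (mod 713)
234^2 ≡ 568 (mod 713)
234^3 ≡ 294 (mod 713)
234^4 ≡ 348 (mod 713)
234^5 ≡ 150 (mod 713)
234^6 ≡ 163 (mod 713)
234^10 ≡ 397 (mod 713)
234^11 ≡ 208 (mod 713)
234^12 ≡ 188 (mod 713)
234^15 ≡ 371 (mod 713)
234^20 ≡ 36 (mod 713)
234^22 ≡ 484 (mod 713)
234^30 ≡ 32 (mod 713)
234^33 ≡ 139 (mod 713)
234^44 ≡ 392 (mod 713)
234^55 ≡ 254 (mod 713)
234^60 ≡ 311 (mod 713)
234^66 ≡ 70 (mod 713)
234^110 ≡ 346 (mod 713)
234^132 ≡ 622 (mod 713)
234^165 ≡ 185 (mod 713)
234^220 ≡ 645 (mod 713)
234^330 ≡ 1 (mod 713) ✓
Hence ord(234) = 330.

330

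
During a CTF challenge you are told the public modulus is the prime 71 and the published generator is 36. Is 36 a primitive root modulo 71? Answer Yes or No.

No

φ(71) = 71 − 1 = 70 = 2 · 5 · 7.
It suffices to check that the order of 36 is not a proper divisor of 70: compute 36^(70/q) for q ∈ {2, 5, 7}.
36^35 ≡ 1 (mod 71)  [q = 2: ≡ 1 ✗]
36^14 ≡ 25 (mod 71)  [q = 5: ≢ 1 ✓]
36^10 ≡ 45 (mod 71)  [q = 7: ≢ 1 ✓]
Since 36^35 ≡ 1, the order of 36 divides 35 < 70, so 36 is not a primitive root.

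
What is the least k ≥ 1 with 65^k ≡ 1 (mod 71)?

70

The order of 65 must divide φ(71) = 71 − 1 = 70 = 2 · 5 · 7.
Divisors of 70: 1, 2, 5, 7, 10, 14, 35, 70.
Evaluate successive powers at the divisors of 70:
65^1 ≡ 65 (mod 71)
65^2 ≡ 36 (mod 71)
65^5 ≡ 34 (mod 71)
65^7 ≡ 17 (mod 71)
65^10 ≡ 20 (mod 71)
65^14 ≡ 5 (mod 71)
65^35 ≡ 70 (mod 71)
65^70 ≡ 1 (mod 71) ✓
Therefore the multiplicative order of 65 modulo 71 is 70.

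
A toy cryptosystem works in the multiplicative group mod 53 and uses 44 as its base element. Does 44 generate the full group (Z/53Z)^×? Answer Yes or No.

No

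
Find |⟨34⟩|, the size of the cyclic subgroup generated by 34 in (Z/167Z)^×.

By Lagrange's theorem, ord_167(34) divides φ(167) = 167 − 1 = 166 = 2 · 83.
Divisors of 166: 1, 2, 83, 166.
Evaluate successive powers at the divisors of 166:
34^1 ≡ 34 (mod 167)
34^2 ≡ 154 (mod 167)
34^83 ≡ 166 (mod 167)
34^166 ≡ 1 (mod 167) ✓
Hence ord(34) = 166.

166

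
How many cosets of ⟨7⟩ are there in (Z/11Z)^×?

1

By Lagrange's theorem, ord_11(7) divides φ(11) = 11 − 1 = 10 = 2 · 5.
Divisors of 10: 1, 2, 5, 10.
Compute 7^d (mod 11) for the divisors d until we hit 1:
7^1 ≡ 7 (mod 11)
7^2 ≡ 5 (mod 11)
7^5 ≡ 10 (mod 11)
7^10 ≡ 1 (mod 11) ✓
The order of 7 is 10, so the subgroup it generates has 10 elements.
[(Z/11Z)^× : ⟨7⟩] = 10/10 = 1.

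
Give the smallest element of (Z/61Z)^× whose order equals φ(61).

2

φ(61) = 61 − 1 = 60 = 2^2 · 3 · 5.
Test candidates g = 2, 3, … against the prime factors q ∈ {2, 3, 5} of φ(61): g is a generator iff g^(60/q) ≢ 1 for every such q.
g = 2: 2^30 ≡ 60; 2^20 ≡ 47; 2^12 ≡ 9 — none is 1, so 2 is a primitive root.
So 2 is the smallest generator of (Z/61Z)^×.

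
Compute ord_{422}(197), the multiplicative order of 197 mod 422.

6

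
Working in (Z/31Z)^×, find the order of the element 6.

ord(6) | φ(31) = 31 − 1 = 30 = 2 · 3 · 5.
Divisors of 30: 1, 2, 3, 5, 6, 10, 15, 30.
Test each divisor d:
6^1 ≡ 6
6^2 ≡ 5
6^3 ≡ 30
6^5 ≡ 26
6^6 ≡ 1
Therefore the multiplicative order of 6 modulo 31 is 6.

6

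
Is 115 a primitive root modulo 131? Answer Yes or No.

φ(131) = 131 − 1 = 130 = 2 · 5 · 13.
Test 115^(130/q) mod 131 for each prime factor q of 130:
115^65 ≡ 130 (mod 131)  [q = 2: ≢ 1 ✓]
115^26 ≡ 89 (mod 131)  [q = 5: ≢ 1 ✓]
115^10 ≡ 84 (mod 131)  [q = 13: ≢ 1 ✓]
None equal 1, so ord_131(115) = 130: 115 is a primitive root.

Yes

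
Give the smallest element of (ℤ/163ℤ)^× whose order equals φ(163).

φ(163) = 163 − 1 = 162 = 2 · 3^4.
Test candidates g = 2, 3, … against the prime factors q ∈ {2, 3} of φ(163): g is a generator iff g^(162/q) ≢ 1 for every such q.
g = 2: 2^81 ≡ 162; 2^54 ≡ 104 — none is 1, so 2 is a primitive root.
So 2 is the smallest generator of (Z/163Z)^×.

2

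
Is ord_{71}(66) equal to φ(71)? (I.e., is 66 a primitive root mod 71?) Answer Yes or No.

φ(71) = 71 − 1 = 70 = 2 · 5 · 7.
It suffices to check that the order of 66 is not a proper divisor of 70: compute 66^(70/q) for q ∈ {2, 5, 7}.
66^35 ≡ 70 (mod 71)  [q = 2: ≢ 1 ✓]
66^14 ≡ 57 (mod 71)  [q = 5: ≢ 1 ✓]
66^10 ≡ 1 (mod 71)  [q = 7: ≡ 1 ✗]
66^10 ≡ 1 shows ord(66) | 10, strictly less than φ(71); not a primitive root.

No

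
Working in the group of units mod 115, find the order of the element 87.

Since 87 ∈ (Z/115Z)^×, its order divides φ(115) = φ(5·23) = (5−1)·(23−1) = 4·22 = 88 = 2^3 · 11.
Divisors of 88: 1, 2, 4, 8, 11, 22, 44, 88.
Test each divisor d:
87^1 ≡ 87
87^2 ≡ 94
87^4 ≡ 96
87^8 ≡ 16
87^11 ≡ 93
87^22 ≡ 24
87^44 ≡ 1
Hence ord(87) = 44.

44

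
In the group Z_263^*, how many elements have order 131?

130

φ(263) = 263 − 1 = 262 = 2 · 131.
(Z/263Z)^× is cyclic (|G| = 262); a cyclic group of order m has exactly φ(d) elements of each order d | m, and none otherwise.
131 | 262, and φ(131) = 131 − 1 = 130.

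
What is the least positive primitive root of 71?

7

φ(71) = 71 − 1 = 70 = 2 · 5 · 7.
g is a primitive root iff g^(70/q) ≢ 1 (mod 71) for each prime q ∈ {2, 5, 7}.
g = 2: 2^35 ≡ 1 — hits 1, so not a primitive root.
g = 3: 3^35 ≡ 1 — hits 1, so not a primitive root.
g = 4: 4^35 ≡ 1 — hits 1, so not a primitive root.
g = 5: 5^35 ≡ 1 — hits 1, so not a primitive root.
g = 6: 6^35 ≡ 1 — hits 1, so not a primitive root.
g = 7: 7^35 ≡ 70; 7^14 ≡ 54; 7^10 ≡ 45 — none is 1, so 7 is a primitive root.
The smallest primitive root modulo 71 is 7.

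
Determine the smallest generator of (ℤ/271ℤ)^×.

6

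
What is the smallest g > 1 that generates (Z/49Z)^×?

3

φ(49) = φ(7^2) = 7·(7−1) = 42 = 2 · 3 · 7.
g is a primitive root iff g^(42/q) ≢ 1 (mod 49) for each prime q ∈ {2, 3, 7}.
g = 2: 2^21 ≡ 1 — hits 1, so not a primitive root.
g = 3: 3^21 ≡ 48; 3^14 ≡ 30; 3^6 ≡ 43 — none is 1, so 3 is a primitive root.
So 3 is the smallest generator of (Z/49Z)^×.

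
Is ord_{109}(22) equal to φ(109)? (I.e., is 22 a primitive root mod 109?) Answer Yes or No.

φ(109) = 109 − 1 = 108 = 2^2 · 3^3.
Test 22^(108/q) mod 109 for each prime factor q of 108:
22^54 ≡ 1 (mod 109)  [q = 2: ≡ 1 ✗]
22^36 ≡ 45 (mod 109)  [q = 3: ≢ 1 ✓]
The check at q = 2 fails, so 22 generates a proper subgroup.

No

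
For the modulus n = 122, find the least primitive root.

7

φ(122) = φ(2)·φ(61) = 1·60 = 60 = 2^2 · 3 · 5.
g is a primitive root iff g^(60/q) ≢ 1 (mod 122) for each prime q ∈ {2, 3, 5}.
g = 2: gcd(2, 122) = 2 > 1, not a unit — skip.
g = 3: 3^30 ≡ 1 — hits 1, so not a primitive root.
g = 4: gcd(4, 122) = 2 > 1, not a unit — skip.
g = 5: 5^30 ≡ 1 — hits 1, so not a primitive root.
g = 6: gcd(6, 122) = 2 > 1, not a unit — skip.
g = 7: 7^30 ≡ 121; 7^20 ≡ 47; 7^12 ≡ 95 — none is 1, so 7 is a primitive root.
Hence the least primitive root of 122 is 7.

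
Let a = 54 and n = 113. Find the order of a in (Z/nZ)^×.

The order of 54 must divide φ(113) = 113 − 1 = 112 = 2^4 · 7.
Divisors of 112: 1, 2, 4, 7, 8, 14, 16, 28, 56, 112.
Check 54^d mod 113 for each divisor in increasing order:
54^1 ≡ 54 (mod 113)
54^2 ≡ 91 (mod 113)
54^4 ≡ 32 (mod 113)
54^7 ≡ 65 (mod 113)
54^8 ≡ 7 (mod 113)
54^14 ≡ 44 (mod 113)
54^16 ≡ 49 (mod 113)
54^28 ≡ 15 (mod 113)
54^56 ≡ 112 (mod 113)
54^112 ≡ 1 (mod 113) ✓
Therefore the multiplicative order of 54 modulo 113 is 112.

112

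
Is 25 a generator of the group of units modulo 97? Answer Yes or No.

No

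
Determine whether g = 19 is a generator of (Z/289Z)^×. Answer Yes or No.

No

φ(289) = φ(17^2) = 17·(17−1) = 272 = 2^4 · 17.
19 is a primitive root mod 289 iff 19^(φ(289)/q) ≢ 1 for every prime q | φ(289), i.e. q ∈ {2, 17}.
19^136 ≡ 1 (mod 289)  [q = 2: ≡ 1 ✗]
19^16 ≡ 69 (mod 289)  [q = 17: ≢ 1 ✓]
Since 19^136 ≡ 1, the order of 19 divides 136 < 272, so 19 is not a primitive root.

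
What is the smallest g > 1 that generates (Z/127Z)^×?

φ(127) = 127 − 1 = 126 = 2 · 3^2 · 7.
Test candidates g = 2, 3, … against the prime factors q ∈ {2, 3, 7} of φ(127): g is a generator iff g^(126/q) ≢ 1 for every such q.
g = 2: 2^63 ≡ 1 — hits 1, so not a primitive root.
g = 3: 3^63 ≡ 126; 3^42 ≡ 107; 3^18 ≡ 4 — none is 1, so 3 is a primitive root.
So 3 is the smallest generator of (Z/127Z)^×.

3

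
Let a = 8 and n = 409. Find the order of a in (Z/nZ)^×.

ord(8) | φ(409) = 409 − 1 = 408 = 2^3 · 3 · 17.
Divisors of 408: 1, 2, 3, 4, 6, 8, 12, 17, 24, 34, 51, 68, 102, 136, 204, 408.
Check 8^d mod 409 for each divisor in increasing order:
8^1 ≡ 8
8^2 ≡ 64
8^3 ≡ 103
8^4 ≡ 6
8^6 ≡ 384
8^8 ≡ 36
8^12 ≡ 216
8^17 ≡ 143
8^24 ≡ 30
8^34 ≡ 408
8^51 ≡ 266
8^68 ≡ 1
Hence ord(8) = 68.

68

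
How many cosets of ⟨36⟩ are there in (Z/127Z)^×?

The order of 36 must divide φ(127) = 127 − 1 = 126 = 2 · 3^2 · 7.
Divisors of 126: 1, 2, 3, 6, 7, 9, 14, 18, 21, 42, 63, 126.
Compute 36^d (mod 127) for the divisors d until we hit 1:
36^1 ≡ 36 (mod 127)
36^2 ≡ 26 (mod 127)
36^3 ≡ 47 (mod 127)
36^6 ≡ 50 (mod 127)
36^7 ≡ 22 (mod 127)
36^9 ≡ 64 (mod 127)
36^14 ≡ 103 (mod 127)
36^18 ≡ 32 (mod 127)
36^21 ≡ 107 (mod 127)
36^42 ≡ 19 (mod 127)
36^63 ≡ 1 (mod 127) ✓
Thus |⟨36⟩| = ord(36) = 63.
The index is φ(127) / ord(36) = 126 / 63 = 2.

2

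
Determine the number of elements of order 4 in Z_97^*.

2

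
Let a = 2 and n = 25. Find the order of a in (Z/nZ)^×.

By Lagrange's theorem, ord_25(2) divides φ(25) = φ(5^2) = 5·(5−1) = 20 = 2^2 · 5.
Divisors of 20: 1, 2, 4, 5, 10, 20.
Check 2^d mod 25 for each divisor in increasing order:
2^1 ≡ 2 (mod 25)
2^2 ≡ 4 (mod 25)
2^4 ≡ 16 (mod 25)
2^5 ≡ 7 (mod 25)
2^10 ≡ 24 (mod 25)
2^20 ≡ 1 (mod 25) ✓
Therefore the multiplicative order of 2 modulo 25 is 20.

20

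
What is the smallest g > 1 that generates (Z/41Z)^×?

6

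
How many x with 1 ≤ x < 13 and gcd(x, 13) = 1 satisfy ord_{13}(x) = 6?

2

φ(13) = 13 − 1 = 12 = 2^2 · 3.
Since (Z/13Z)^× is cyclic of order 12, the number of elements of order d is φ(d) when d | 12 and 0 otherwise.
6 = 2 · 3 divides 12, and φ(6) = 2.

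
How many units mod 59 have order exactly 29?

28

φ(59) = 59 − 1 = 58 = 2 · 29.
In a cyclic group of order 58, there are φ(d) elements of order d for each divisor d of 58, and zero for non-divisors.
29 | 58, and φ(29) = 29 − 1 = 28.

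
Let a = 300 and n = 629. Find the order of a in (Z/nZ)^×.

By Lagrange's theorem, ord_629(300) divides φ(629) = φ(17·37) = (17−1)·(37−1) = 16·36 = 576 = 2^6 · 3^2.
Divisors of 576: 1, 2, 3, 4, 6, 8, 9, 12, 16, 18, 24, 32, 36, 48, 64, 72, 96, 144, 192, 288, 576.
Test each divisor d:
300^1 ≡ 300 (mod 629)
300^2 ≡ 53 (mod 629)
300^3 ≡ 175 (mod 629)
300^4 ≡ 293 (mod 629)
300^6 ≡ 433 (mod 629)
300^8 ≡ 305 (mod 629)
300^9 ≡ 295 (mod 629)
300^12 ≡ 47 (mod 629)
300^16 ≡ 562 (mod 629)
300^18 ≡ 223 (mod 629)
300^24 ≡ 322 (mod 629)
300^32 ≡ 86 (mod 629)
300^36 ≡ 38 (mod 629)
300^48 ≡ 528 (mod 629)
300^64 ≡ 477 (mod 629)
300^72 ≡ 186 (mod 629)
300^96 ≡ 137 (mod 629)
300^144 ≡ 1 (mod 629) ✓
Hence ord(300) = 144.

144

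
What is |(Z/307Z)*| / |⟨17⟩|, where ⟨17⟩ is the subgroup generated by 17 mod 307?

102

ord(17) | φ(307) = 307 − 1 = 306 = 2 · 3^2 · 17.
Divisors of 306: 1, 2, 3, 6, 9, 17, 18, 34, 51, 102, 153, 306.
Compute 17^d (mod 307) for the divisors d until we hit 1:
17^1 ≡ 17 (mod 307)
17^2 ≡ 289 (mod 307)
17^3 ≡ 1 (mod 307) ✓
Thus |⟨17⟩| = ord(17) = 3.
The index is φ(307) / ord(17) = 306 / 3 = 102.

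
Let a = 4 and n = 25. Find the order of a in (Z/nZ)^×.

10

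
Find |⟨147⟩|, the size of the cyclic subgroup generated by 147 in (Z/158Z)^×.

78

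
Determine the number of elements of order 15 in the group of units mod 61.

8

φ(61) = 61 − 1 = 60 = 2^2 · 3 · 5.
In a cyclic group of order 60, there are φ(d) elements of order d for each divisor d of 60, and zero for non-divisors.
15 = 3 · 5 divides 60, and φ(15) = 8.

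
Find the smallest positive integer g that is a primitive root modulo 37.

2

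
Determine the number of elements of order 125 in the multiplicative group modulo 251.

100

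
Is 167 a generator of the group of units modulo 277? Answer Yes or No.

φ(277) = 277 − 1 = 276 = 2^2 · 3 · 23.
Test 167^(276/q) mod 277 for each prime factor q of 276:
167^138 ≡ 276 (mod 277)  [q = 2: ≢ 1 ✓]
167^92 ≡ 160 (mod 277)  [q = 3: ≢ 1 ✓]
167^12 ≡ 211 (mod 277)  [q = 23: ≢ 1 ✓]
None equal 1, so ord_277(167) = 276: 167 is a primitive root.

Yes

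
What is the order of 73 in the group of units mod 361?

171

By Lagrange's theorem, ord_361(73) divides φ(361) = φ(19^2) = 19·(19−1) = 342 = 2 · 3^2 · 19.
Divisors of 342: 1, 2, 3, 6, 9, 18, 19, 38, 57, 114, 171, 342.
Check 73^d mod 361 for each divisor in increasing order:
73^1 ≡ 73 (mod 361)
73^2 ≡ 275 (mod 361)
73^3 ≡ 220 (mod 361)
73^6 ≡ 26 (mod 361)
73^9 ≡ 305 (mod 361)
73^18 ≡ 248 (mod 361)
73^19 ≡ 54 (mod 361)
73^38 ≡ 28 (mod 361)
73^57 ≡ 68 (mod 361)
73^114 ≡ 292 (mod 361)
73^171 ≡ 1 (mod 361) ✓
The smallest such exponent is 171, so the order of 73 is 171.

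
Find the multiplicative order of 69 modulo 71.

ord(69) | φ(71) = 71 − 1 = 70 = 2 · 5 · 7.
Divisors of 70: 1, 2, 5, 7, 10, 14, 35, 70.
Check 69^d mod 71 for each divisor in increasing order:
69^1 ≡ 69
69^2 ≡ 4
69^5 ≡ 39
69^7 ≡ 14
69^10 ≡ 30
69^14 ≡ 54
69^35 ≡ 70
69^70 ≡ 1
The smallest such exponent is 70, so the order of 69 is 70.

70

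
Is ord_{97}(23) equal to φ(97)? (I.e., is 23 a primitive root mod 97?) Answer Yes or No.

φ(97) = 97 − 1 = 96 = 2^5 · 3.
Test 23^(96/q) mod 97 for each prime factor q of 96:
23^48 ≡ 96 (mod 97)  [q = 2: ≢ 1 ✓]
23^32 ≡ 61 (mod 97)  [q = 3: ≢ 1 ✓]
Every test exponent gives a nontrivial residue, hence 23 generates the full group.

Yes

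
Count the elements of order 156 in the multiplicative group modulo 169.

φ(169) = φ(13^2) = 13·(13−1) = 156 = 2^2 · 3 · 13.
(Z/169Z)^× is cyclic (|G| = 156); a cyclic group of order m has exactly φ(d) elements of each order d | m, and none otherwise.
156 = 2^2 · 3 · 13 divides 156, and φ(156) = 48.

48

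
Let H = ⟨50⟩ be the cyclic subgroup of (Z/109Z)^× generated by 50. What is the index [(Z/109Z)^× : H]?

1

By Lagrange's theorem, ord_109(50) divides φ(109) = 109 − 1 = 108 = 2^2 · 3^3.
Divisors of 108: 1, 2, 3, 4, 6, 9, 12, 18, 27, 36, 54, 108.
Compute 50^d (mod 109) for the divisors d until we hit 1:
50^1 ≡ 50 (mod 109)
50^2 ≡ 102 (mod 109)
50^3 ≡ 86 (mod 109)
50^4 ≡ 49 (mod 109)
50^6 ≡ 93 (mod 109)
50^9 ≡ 41 (mod 109)
50^12 ≡ 38 (mod 109)
50^18 ≡ 46 (mod 109)
50^27 ≡ 33 (mod 109)
50^36 ≡ 45 (mod 109)
50^54 ≡ 108 (mod 109)
50^108 ≡ 1 (mod 109) ✓
Thus |⟨50⟩| = ord(50) = 108.
Index = |(Z/109Z)^×| / |⟨50⟩| = 108 / 108 = 1.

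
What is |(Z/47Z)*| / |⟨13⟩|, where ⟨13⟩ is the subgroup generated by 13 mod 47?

By Lagrange's theorem, ord_47(13) divides φ(47) = 47 − 1 = 46 = 2 · 23.
Divisors of 46: 1, 2, 23, 46.
Check 13^d mod 47 for each divisor in increasing order:
13^1 ≡ 13
13^2 ≡ 28
13^23 ≡ 46
13^46 ≡ 1
The order of 13 is 46, so the subgroup it generates has 46 elements.
Index = |(Z/47Z)^×| / |⟨13⟩| = 46 / 46 = 1.

1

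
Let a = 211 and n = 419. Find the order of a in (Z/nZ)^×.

38

By Lagrange's theorem, ord_419(211) divides φ(419) = 419 − 1 = 418 = 2 · 11 · 19.
Divisors of 418: 1, 2, 11, 19, 22, 38, 209, 418.
Compute 211^d (mod 419) for the divisors d until we hit 1:
211^1 ≡ 211 (mod 419)
211^2 ≡ 107 (mod 419)
211^11 ≡ 412 (mod 419)
211^19 ≡ 418 (mod 419)
211^22 ≡ 49 (mod 419)
211^38 ≡ 1 (mod 419) ✓
Therefore the multiplicative order of 211 modulo 419 is 38.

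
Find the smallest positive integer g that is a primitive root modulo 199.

φ(199) = 199 − 1 = 198 = 2 · 3^2 · 11.
Test candidates g = 2, 3, … against the prime factors q ∈ {2, 3, 11} of φ(199): g is a generator iff g^(198/q) ≢ 1 for every such q.
g = 2: 2^99 ≡ 1 — hits 1, so not a primitive root.
g = 3: 3^99 ≡ 198; 3^66 ≡ 106; 3^18 ≡ 125 — none is 1, so 3 is a primitive root.
Hence the least primitive root of 199 is 3.

3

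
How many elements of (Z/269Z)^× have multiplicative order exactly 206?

0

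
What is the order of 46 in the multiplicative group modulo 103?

ord(46) | φ(103) = 103 − 1 = 102 = 2 · 3 · 17.
Divisors of 102: 1, 2, 3, 6, 17, 34, 51, 102.
Check 46^d mod 103 for each divisor in increasing order:
46^1 ≡ 46 (mod 103)
46^2 ≡ 56 (mod 103)
46^3 ≡ 1 (mod 103) ✓
Therefore the multiplicative order of 46 modulo 103 is 3.

3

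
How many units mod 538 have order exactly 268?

φ(538) = φ(2)·φ(269) = 1·268 = 268 = 2^2 · 67.
In a cyclic group of order 268, there are φ(d) elements of order d for each divisor d of 268, and zero for non-divisors.
268 = 2^2 · 67 divides 268, and φ(268) = 132.

132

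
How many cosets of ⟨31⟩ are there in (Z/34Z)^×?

1

Since 31 ∈ (Z/34Z)^×, its order divides φ(34) = φ(2)·φ(17) = 1·16 = 16 = 2^4.
Divisors of 16: 1, 2, 4, 8, 16.
Test each divisor d:
31^1 ≡ 31
31^2 ≡ 9
31^4 ≡ 13
31^8 ≡ 33
31^16 ≡ 1
So ord_34(31) = 16, hence |⟨31⟩| = 16.
[(Z/34Z)^× : ⟨31⟩] = 16/16 = 1.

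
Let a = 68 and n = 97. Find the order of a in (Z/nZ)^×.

The order of 68 must divide φ(97) = 97 − 1 = 96 = 2^5 · 3.
Divisors of 96: 1, 2, 3, 4, 6, 8, 12, 16, 24, 32, 48, 96.
Check 68^d mod 97 for each divisor in increasing order:
68^1 ≡ 68 (mod 97)
68^2 ≡ 65 (mod 97)
68^3 ≡ 55 (mod 97)
68^4 ≡ 54 (mod 97)
68^6 ≡ 18 (mod 97)
68^8 ≡ 6 (mod 97)
68^12 ≡ 33 (mod 97)
68^16 ≡ 36 (mod 97)
68^24 ≡ 22 (mod 97)
68^32 ≡ 35 (mod 97)
68^48 ≡ 96 (mod 97)
68^96 ≡ 1 (mod 97) ✓
Therefore the multiplicative order of 68 modulo 97 is 96.

96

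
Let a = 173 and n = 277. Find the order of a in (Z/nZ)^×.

92

ord(173) | φ(277) = 277 − 1 = 276 = 2^2 · 3 · 23.
Divisors of 276: 1, 2, 3, 4, 6, 12, 23, 46, 69, 92, 138, 276.
Test each divisor d:
173^1 ≡ 173
173^2 ≡ 13
173^3 ≡ 33
173^4 ≡ 169
173^6 ≡ 258
173^12 ≡ 84
173^23 ≡ 60
173^46 ≡ 276
173^69 ≡ 217
173^92 ≡ 1
The smallest such exponent is 92, so the order of 173 is 92.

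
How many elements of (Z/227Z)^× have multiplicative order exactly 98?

0

φ(227) = 227 − 1 = 226 = 2 · 113.
In a cyclic group of order 226, there are φ(d) elements of order d for each divisor d of 226, and zero for non-divisors.
Since 98 ∤ 226, the count is 0.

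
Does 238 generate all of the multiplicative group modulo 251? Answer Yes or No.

φ(251) = 251 − 1 = 250 = 2 · 5^3.
An element g generates (Z/251Z)^× iff g^(250/q) ≢ 1 (mod 251) for each prime q ∈ {2, 5}.
238^125 ≡ 250 (mod 251)  [q = 2: ≢ 1 ✓]
238^50 ≡ 20 (mod 251)  [q = 5: ≢ 1 ✓]
None equal 1, so ord_251(238) = 250: 238 is a primitive root.

Yes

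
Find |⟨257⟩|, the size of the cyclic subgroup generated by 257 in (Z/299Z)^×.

66

ord(257) | φ(299) = φ(13·23) = (13−1)·(23−1) = 12·22 = 264 = 2^3 · 3 · 11.
Divisors of 264: 1, 2, 3, 4, 6, 8, 11, 12, 22, 24, 33, 44, 66, 88, 132, 264.
Test each divisor d:
257^1 ≡ 257
257^2 ≡ 269
257^3 ≡ 64
257^4 ≡ 3
257^6 ≡ 209
257^8 ≡ 9
257^11 ≡ 277
257^12 ≡ 27
257^22 ≡ 185
257^24 ≡ 131
257^33 ≡ 116
257^44 ≡ 139
257^66 ≡ 1
Hence ord(257) = 66.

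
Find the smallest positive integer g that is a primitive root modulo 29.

2

φ(29) = 29 − 1 = 28 = 2^2 · 7.
Test candidates g = 2, 3, … against the prime factors q ∈ {2, 7} of φ(29): g is a generator iff g^(28/q) ≢ 1 for every such q.
g = 2: 2^14 ≡ 28; 2^4 ≡ 16 — none is 1, so 2 is a primitive root.
So 2 is the smallest generator of (Z/29Z)^×.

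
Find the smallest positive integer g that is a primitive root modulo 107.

φ(107) = 107 − 1 = 106 = 2 · 53.
Test candidates g = 2, 3, … against the prime factors q ∈ {2, 53} of φ(107): g is a generator iff g^(106/q) ≢ 1 for every such q.
g = 2: 2^53 ≡ 106; 2^2 ≡ 4 — none is 1, so 2 is a primitive root.
Hence the least primitive root of 107 is 2.

2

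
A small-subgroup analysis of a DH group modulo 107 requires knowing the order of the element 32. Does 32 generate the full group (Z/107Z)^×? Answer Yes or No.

φ(107) = 107 − 1 = 106 = 2 · 53.
Test 32^(106/q) mod 107 for each prime factor q of 106:
32^53 ≡ 106 (mod 107)  [q = 2: ≢ 1 ✓]
32^2 ≡ 61 (mod 107)  [q = 53: ≢ 1 ✓]
Every test exponent gives a nontrivial residue, hence 32 generates the full group.

Yes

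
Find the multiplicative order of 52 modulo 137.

136

Since 52 ∈ (Z/137Z)^×, its order divides φ(137) = 137 − 1 = 136 = 2^3 · 17.
Divisors of 136: 1, 2, 4, 8, 17, 34, 68, 136.
Compute 52^d (mod 137) for the divisors d until we hit 1:
52^1 ≡ 52 (mod 137)
52^2 ≡ 101 (mod 137)
52^4 ≡ 63 (mod 137)
52^8 ≡ 133 (mod 137)
52^17 ≡ 10 (mod 137)
52^34 ≡ 100 (mod 137)
52^68 ≡ 136 (mod 137)
52^136 ≡ 1 (mod 137) ✓
So ord_137(52) = 136.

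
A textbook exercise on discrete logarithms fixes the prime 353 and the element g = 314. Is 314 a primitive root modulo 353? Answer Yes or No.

No

φ(353) = 353 − 1 = 352 = 2^5 · 11.
It suffices to check that the order of 314 is not a proper divisor of 352: compute 314^(352/q) for q ∈ {2, 11}.
314^176 ≡ 1 (mod 353)  [q = 2: ≡ 1 ✗]
314^32 ≡ 256 (mod 353)  [q = 11: ≢ 1 ✓]
The check at q = 2 fails, so 314 generates a proper subgroup.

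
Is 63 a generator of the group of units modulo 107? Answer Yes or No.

φ(107) = 107 − 1 = 106 = 2 · 53.
63 is a primitive root mod 107 iff 63^(φ(107)/q) ≢ 1 for every prime q | φ(107), i.e. q ∈ {2, 53}.
63^53 ≡ 106 (mod 107)  [q = 2: ≢ 1 ✓]
63^2 ≡ 10 (mod 107)  [q = 53: ≢ 1 ✓]
None equal 1, so ord_107(63) = 106: 63 is a primitive root.

Yes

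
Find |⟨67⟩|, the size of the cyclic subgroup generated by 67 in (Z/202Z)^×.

ord(67) | φ(202) = φ(2)·φ(101) = 1·100 = 100 = 2^2 · 5^2.
Divisors of 100: 1, 2, 4, 5, 10, 20, 25, 50, 100.
Test each divisor d:
67^1 ≡ 67
67^2 ≡ 45
67^4 ≡ 5
67^5 ≡ 133
67^10 ≡ 115
67^20 ≡ 95
67^25 ≡ 111
67^50 ≡ 201
67^100 ≡ 1
Hence ord(67) = 100.

100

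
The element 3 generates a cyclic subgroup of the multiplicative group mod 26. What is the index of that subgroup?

4

Since 3 ∈ (Z/26Z)^×, its order divides φ(26) = φ(2)·φ(13) = 1·12 = 12 = 2^2 · 3.
Divisors of 12: 1, 2, 3, 4, 6, 12.
Evaluate successive powers at the divisors of 12:
3^1 ≡ 3 (mod 26)
3^2 ≡ 9 (mod 26)
3^3 ≡ 1 (mod 26) ✓
The order of 3 is 3, so the subgroup it generates has 3 elements.
[(Z/26Z)^× : ⟨3⟩] = 12/3 = 4.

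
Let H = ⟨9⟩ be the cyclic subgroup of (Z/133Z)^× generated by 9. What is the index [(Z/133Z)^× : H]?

12

By Lagrange's theorem, ord_133(9) divides φ(133) = φ(7·19) = (7−1)·(19−1) = 6·18 = 108 = 2^2 · 3^3.
Divisors of 108: 1, 2, 3, 4, 6, 9, 12, 18, 27, 36, 54, 108.
Check 9^d mod 133 for each divisor in increasing order:
9^1 ≡ 9
9^2 ≡ 81
9^3 ≡ 64
9^4 ≡ 44
9^6 ≡ 106
9^9 ≡ 1
Thus |⟨9⟩| = ord(9) = 9.
The index is φ(133) / ord(9) = 108 / 9 = 12.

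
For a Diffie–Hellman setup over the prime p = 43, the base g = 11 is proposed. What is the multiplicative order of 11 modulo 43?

By Lagrange's theorem, ord_43(11) divides φ(43) = 43 − 1 = 42 = 2 · 3 · 7.
Divisors of 42: 1, 2, 3, 6, 7, 14, 21, 42.
Compute 11^d (mod 43) for the divisors d until we hit 1:
11^1 ≡ 11
11^2 ≡ 35
11^3 ≡ 41
11^6 ≡ 4
11^7 ≡ 1
Therefore the multiplicative order of 11 modulo 43 is 7.

7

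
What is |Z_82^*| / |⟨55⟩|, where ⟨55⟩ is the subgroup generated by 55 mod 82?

5

Since 55 ∈ (Z/82Z)^×, its order divides φ(82) = φ(2)·φ(41) = 1·40 = 40 = 2^3 · 5.
Divisors of 40: 1, 2, 4, 5, 8, 10, 20, 40.
Evaluate successive powers at the divisors of 40:
55^1 ≡ 55 (mod 82)
55^2 ≡ 73 (mod 82)
55^4 ≡ 81 (mod 82)
55^5 ≡ 27 (mod 82)
55^8 ≡ 1 (mod 82) ✓
Thus |⟨55⟩| = ord(55) = 8.
Index = |(Z/82Z)^×| / |⟨55⟩| = 40 / 8 = 5.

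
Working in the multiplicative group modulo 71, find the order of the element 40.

35

By Lagrange's theorem, ord_71(40) divides φ(71) = 71 − 1 = 70 = 2 · 5 · 7.
Divisors of 70: 1, 2, 5, 7, 10, 14, 35, 70.
Evaluate successive powers at the divisors of 70:
40^1 ≡ 40 (mod 71)
40^2 ≡ 38 (mod 71)
40^5 ≡ 37 (mod 71)
40^7 ≡ 57 (mod 71)
40^10 ≡ 20 (mod 71)
40^14 ≡ 54 (mod 71)
40^35 ≡ 1 (mod 71) ✓
So ord_71(40) = 35.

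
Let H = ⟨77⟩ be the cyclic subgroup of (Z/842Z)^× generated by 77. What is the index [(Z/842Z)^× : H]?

14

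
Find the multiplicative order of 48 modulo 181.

3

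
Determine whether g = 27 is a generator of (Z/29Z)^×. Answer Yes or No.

Yes

φ(29) = 29 − 1 = 28 = 2^2 · 7.
Test 27^(28/q) mod 29 for each prime factor q of 28:
27^14 ≡ 28 (mod 29)  [q = 2: ≢ 1 ✓]
27^4 ≡ 16 (mod 29)  [q = 7: ≢ 1 ✓]
Every test exponent gives a nontrivial residue, hence 27 generates the full group.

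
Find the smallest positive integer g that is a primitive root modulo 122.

7

φ(122) = φ(2)·φ(61) = 1·60 = 60 = 2^2 · 3 · 5.
g is a primitive root iff g^(60/q) ≢ 1 (mod 122) for each prime q ∈ {2, 3, 5}.
g = 2: gcd(2, 122) = 2 > 1, not a unit — skip.
g = 3: 3^30 ≡ 1 — hits 1, so not a primitive root.
g = 4: gcd(4, 122) = 2 > 1, not a unit — skip.
g = 5: 5^30 ≡ 1 — hits 1, so not a primitive root.
g = 6: gcd(6, 122) = 2 > 1, not a unit — skip.
g = 7: 7^30 ≡ 121; 7^20 ≡ 47; 7^12 ≡ 95 — none is 1, so 7 is a primitive root.
The smallest primitive root modulo 122 is 7.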